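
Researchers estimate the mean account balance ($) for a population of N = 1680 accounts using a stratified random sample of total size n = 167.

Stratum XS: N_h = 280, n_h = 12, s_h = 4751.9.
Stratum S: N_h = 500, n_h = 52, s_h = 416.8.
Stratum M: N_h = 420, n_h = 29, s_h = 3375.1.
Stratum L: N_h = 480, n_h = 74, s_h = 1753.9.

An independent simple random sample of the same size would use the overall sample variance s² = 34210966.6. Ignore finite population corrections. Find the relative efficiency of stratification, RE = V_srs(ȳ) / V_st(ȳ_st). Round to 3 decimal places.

V̂(ȳ_st) = Σ W_h² s_h²/n_h, with W_h = N_h/N and N = 1680:
  stratum XS: (280/1680)²·4751.9²/12 = 52269.8
  stratum S: (500/1680)²·416.8²/52 = 295.919
  stratum M: (420/1680)²·3375.1²/29 = 24550.2
  stratum L: (480/1680)²·1753.9²/74 = 3393.45
V_st = 80509.4
V_srs = s²/n = 34210966.6/167 = 204856
Relative efficiency = V_srs / V_st = 204856/80509.4 = 2.5445

RE ≈ 2.544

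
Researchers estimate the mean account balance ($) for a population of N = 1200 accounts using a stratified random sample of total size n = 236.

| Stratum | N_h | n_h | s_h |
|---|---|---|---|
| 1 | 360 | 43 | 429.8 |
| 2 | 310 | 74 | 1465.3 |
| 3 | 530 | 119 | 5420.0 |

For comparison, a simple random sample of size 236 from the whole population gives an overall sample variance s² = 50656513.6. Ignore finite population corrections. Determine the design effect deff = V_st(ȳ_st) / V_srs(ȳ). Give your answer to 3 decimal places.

deff ≈ 0.235

V̂(ȳ_st) = Σ W_h² s_h²/n_h, with W_h = N_h/N and N = 1200:
  stratum 1: (360/1200)²·429.8²/43 = 386.64
  stratum 2: (310/1200)²·1465.3²/74 = 1936.34
  stratum 3: (530/1200)²·5420.0²/119 = 48154.9
V_st = 50477.9
V_srs = s²/n = 50656513.6/236 = 214646
deff = V_st / V_srs = 50477.9/214646 = 0.2352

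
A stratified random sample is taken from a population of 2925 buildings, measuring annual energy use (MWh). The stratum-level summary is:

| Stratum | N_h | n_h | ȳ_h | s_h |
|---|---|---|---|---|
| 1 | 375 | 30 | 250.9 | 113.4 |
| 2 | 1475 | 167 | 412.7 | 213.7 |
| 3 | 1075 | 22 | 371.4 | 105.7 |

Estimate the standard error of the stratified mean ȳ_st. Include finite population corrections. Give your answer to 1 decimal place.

SE(ȳ_st) ≈ 11.6

V̂(ȳ_st) = Σ W_h² (1 − n_h/N_h) s_h²/n_h, with W_h = N_h/N and N = 2925:
  stratum 1: (375/2925)²·(1 − 30/375)·113.4²/30 = 6.48192
  stratum 2: (1475/2925)²·(1 − 167/1475)·213.7²/167 = 61.6653
  stratum 3: (1075/2925)²·(1 − 22/1075)·105.7²/22 = 67.1912
V̂(ȳ_st) = 135.338
SE(ȳ_st) = √135.338 = 11.6335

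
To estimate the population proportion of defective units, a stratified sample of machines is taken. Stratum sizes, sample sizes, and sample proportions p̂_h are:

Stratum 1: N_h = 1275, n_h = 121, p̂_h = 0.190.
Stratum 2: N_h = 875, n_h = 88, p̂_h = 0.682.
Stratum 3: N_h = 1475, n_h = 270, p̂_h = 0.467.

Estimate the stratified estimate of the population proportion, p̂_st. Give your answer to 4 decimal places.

p̂_st ≈ 0.4215

N = 3625; stratum weights W_h = N_h/N.
p̂_st = Σ W_h p̂_h = (1275·0.190 + 875·0.682 + 1475·0.467)/3625 = 0.42147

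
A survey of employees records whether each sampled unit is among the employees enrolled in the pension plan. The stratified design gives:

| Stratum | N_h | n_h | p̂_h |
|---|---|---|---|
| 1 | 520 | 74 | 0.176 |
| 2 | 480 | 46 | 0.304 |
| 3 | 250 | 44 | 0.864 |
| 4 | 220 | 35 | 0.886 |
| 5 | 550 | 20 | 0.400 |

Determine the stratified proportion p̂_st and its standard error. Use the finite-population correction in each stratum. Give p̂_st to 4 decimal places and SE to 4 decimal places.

N = 2020; stratum weights W_h = N_h/N.
p̂_st = Σ W_h p̂_h = (520·0.176 + 480·0.304 + 250·0.864 + 220·0.886 + 550·0.400)/2020 = 0.42988
V̂(p̂_st) = Σ W_h² (1 − n_h/N_h) p̂_h(1−p̂_h)/(n_h−1):
  stratum 1: (520/2020)²·(1 − 74/520)·0.176·0.824/73 = 0.000112915
  stratum 2: (480/2020)²·(1 − 46/480)·0.304·0.696/45 = 0.000240048
  stratum 3: (250/2020)²·(1 − 44/250)·0.864·0.136/43 = 3.44896e-05
  stratum 4: (220/2020)²·(1 − 35/220)·0.886·0.114/34 = 2.96313e-05
  stratum 5: (550/2020)²·(1 − 20/550)·0.400·0.600/19 = 0.000902388
V̂(p̂_st) = 0.00131947; SE = √V̂ = 0.0363245

p̂_st ≈ 0.4299, SE ≈ 0.0363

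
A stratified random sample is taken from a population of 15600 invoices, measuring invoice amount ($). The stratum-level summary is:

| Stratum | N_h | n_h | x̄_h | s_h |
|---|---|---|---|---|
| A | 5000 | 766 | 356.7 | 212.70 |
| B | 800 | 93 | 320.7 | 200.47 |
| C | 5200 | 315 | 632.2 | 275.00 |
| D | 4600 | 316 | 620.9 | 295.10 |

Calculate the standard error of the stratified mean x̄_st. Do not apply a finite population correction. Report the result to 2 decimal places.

SE(x̄_st) ≈ 7.61

V̂(x̄_st) = Σ W_h² s_h²/n_h, with W_h = N_h/N and N = 15600:
  stratum A: (5000/15600)²·212.70²/766 = 6.06732
  stratum B: (800/15600)²·200.47²/93 = 1.13644
  stratum C: (5200/15600)²·275.00²/315 = 26.6755
  stratum D: (4600/15600)²·295.10²/316 = 23.9617
V̂(x̄_st) = 57.841
SE(x̄_st) = √57.841 = 7.60532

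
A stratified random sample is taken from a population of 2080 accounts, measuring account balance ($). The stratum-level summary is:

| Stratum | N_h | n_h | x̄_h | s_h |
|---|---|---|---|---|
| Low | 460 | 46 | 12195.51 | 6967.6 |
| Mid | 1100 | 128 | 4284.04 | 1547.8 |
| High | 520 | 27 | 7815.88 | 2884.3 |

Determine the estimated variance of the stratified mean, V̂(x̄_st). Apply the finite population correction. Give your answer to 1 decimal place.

V̂(x̄_st) ≈ 69338.7

V̂(x̄_st) = Σ W_h² (1 − n_h/N_h) s_h²/n_h, with W_h = N_h/N and N = 2080:
  stratum Low: (460/2080)²·(1 − 46/460)·6967.6²/46 = 46455.8
  stratum Mid: (1100/2080)²·(1 − 128/1100)·1547.8²/128 = 4625.43
  stratum High: (520/2080)²·(1 − 27/520)·2884.3²/27 = 18257.5
V̂(x̄_st) = 69338.7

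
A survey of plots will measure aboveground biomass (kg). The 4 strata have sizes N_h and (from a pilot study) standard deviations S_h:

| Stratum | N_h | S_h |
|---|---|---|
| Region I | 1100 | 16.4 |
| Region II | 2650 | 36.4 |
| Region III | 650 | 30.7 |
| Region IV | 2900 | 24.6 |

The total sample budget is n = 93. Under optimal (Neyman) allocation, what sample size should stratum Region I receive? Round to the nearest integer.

8

Neyman allocation: n_h = n · N_h S_h / Σ N_i S_i, with n = 93.
  stratum Region I: N_h·S_h = 1100·16.4 = 18040.00
  stratum Region II: N_h·S_h = 2650·36.4 = 96460.00
  stratum Region III: N_h·S_h = 650·30.7 = 19955.00
  stratum Region IV: N_h·S_h = 2900·24.6 = 71340.00
Σ N_h S_h = 205795.00
n for stratum Region I = 93·18040.00/205795.00 = 8.152 → 8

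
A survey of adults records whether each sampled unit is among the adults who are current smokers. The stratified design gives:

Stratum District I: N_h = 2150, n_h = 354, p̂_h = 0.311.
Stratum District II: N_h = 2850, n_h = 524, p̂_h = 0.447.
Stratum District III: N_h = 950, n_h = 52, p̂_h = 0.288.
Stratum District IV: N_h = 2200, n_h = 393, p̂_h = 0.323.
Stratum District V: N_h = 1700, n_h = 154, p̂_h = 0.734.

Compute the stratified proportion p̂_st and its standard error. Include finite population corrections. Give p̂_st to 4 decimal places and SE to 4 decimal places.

p̂_st ≈ 0.4238, SE ≈ 0.0122

N = 9850; stratum weights W_h = N_h/N.
p̂_st = Σ W_h p̂_h = (2150·0.311 + 2850·0.447 + 950·0.288 + 2200·0.323 + 1700·0.734)/9850 = 0.42382
V̂(p̂_st) = Σ W_h² (1 − n_h/N_h) p̂_h(1−p̂_h)/(n_h−1):
  stratum District I: (2150/9850)²·(1 − 354/2150)·0.311·0.689/353 = 2.41589e-05
  stratum District II: (2850/9850)²·(1 − 524/2850)·0.447·0.553/523 = 3.22933e-05
  stratum District III: (950/9850)²·(1 − 52/950)·0.288·0.712/51 = 3.53533e-05
  stratum District IV: (2200/9850)²·(1 − 393/2200)·0.323·0.677/392 = 2.28567e-05
  stratum District V: (1700/9850)²·(1 − 154/1700)·0.734·0.266/153 = 3.45678e-05
V̂(p̂_st) = 0.00014923; SE = √V̂ = 0.012216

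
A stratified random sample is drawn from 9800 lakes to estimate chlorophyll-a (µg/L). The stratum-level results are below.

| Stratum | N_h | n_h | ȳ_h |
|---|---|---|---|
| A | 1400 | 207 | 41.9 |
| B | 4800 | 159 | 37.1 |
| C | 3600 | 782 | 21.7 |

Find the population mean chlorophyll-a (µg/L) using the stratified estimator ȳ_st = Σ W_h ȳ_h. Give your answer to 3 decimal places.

N = Σ N_h = 9800. Stratum weights W_h = N_h/N.
ȳ_st = (1400·41.9 + 4800·37.1 + 3600·21.7) / 9800 = 32.12857

ȳ_st ≈ 32.129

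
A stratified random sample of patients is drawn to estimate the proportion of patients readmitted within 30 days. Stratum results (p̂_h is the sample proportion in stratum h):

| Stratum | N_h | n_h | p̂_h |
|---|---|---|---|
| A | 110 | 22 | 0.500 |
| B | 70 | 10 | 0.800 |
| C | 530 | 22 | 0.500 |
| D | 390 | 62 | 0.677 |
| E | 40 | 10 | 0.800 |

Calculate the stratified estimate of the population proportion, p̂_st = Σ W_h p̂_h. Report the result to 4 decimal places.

N = 1140; stratum weights W_h = N_h/N.
p̂_st = Σ W_h p̂_h = (110·0.500 + 70·0.800 + 530·0.500 + 390·0.677 + 40·0.800)/1140 = 0.58950

p̂_st ≈ 0.5895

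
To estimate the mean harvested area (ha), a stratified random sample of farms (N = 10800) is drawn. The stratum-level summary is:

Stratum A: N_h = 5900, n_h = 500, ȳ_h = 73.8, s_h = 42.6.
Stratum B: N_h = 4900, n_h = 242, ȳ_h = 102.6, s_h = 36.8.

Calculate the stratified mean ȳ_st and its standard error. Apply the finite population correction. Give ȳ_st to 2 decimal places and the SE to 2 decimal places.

ȳ_st ≈ 86.87, SE ≈ 1.44

ȳ_st = Σ W_h ȳ_h = (5900·73.8 + 4900·102.6)/10800 = 86.86667
V̂(ȳ_st) = Σ W_h² (1 − n_h/N_h) s_h²/n_h, with W_h = N_h/N and N = 10800:
  stratum A: (5900/10800)²·(1 − 500/5900)·42.6²/500 = 0.991397
  stratum B: (4900/10800)²·(1 − 242/4900)·36.8²/242 = 1.09504
V̂(ȳ_st) = 2.08643
SE(ȳ_st) = √2.08643 = 1.44445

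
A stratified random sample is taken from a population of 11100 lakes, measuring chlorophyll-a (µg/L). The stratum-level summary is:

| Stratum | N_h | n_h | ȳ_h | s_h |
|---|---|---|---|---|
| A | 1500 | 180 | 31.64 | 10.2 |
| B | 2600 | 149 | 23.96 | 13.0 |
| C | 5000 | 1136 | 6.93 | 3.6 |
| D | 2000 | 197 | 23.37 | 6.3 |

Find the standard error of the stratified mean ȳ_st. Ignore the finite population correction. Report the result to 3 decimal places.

V̂(ȳ_st) = Σ W_h² s_h²/n_h, with W_h = N_h/N and N = 11100:
  stratum A: (1500/11100)²·10.2²/180 = 0.0105551
  stratum B: (2600/11100)²·13.0²/149 = 0.0622302
  stratum C: (5000/11100)²·3.6²/1136 = 0.00231484
  stratum D: (2000/11100)²·6.3²/197 = 0.00654077
V̂(ȳ_st) = 0.081641
SE(ȳ_st) = √0.081641 = 0.285729

SE(ȳ_st) ≈ 0.286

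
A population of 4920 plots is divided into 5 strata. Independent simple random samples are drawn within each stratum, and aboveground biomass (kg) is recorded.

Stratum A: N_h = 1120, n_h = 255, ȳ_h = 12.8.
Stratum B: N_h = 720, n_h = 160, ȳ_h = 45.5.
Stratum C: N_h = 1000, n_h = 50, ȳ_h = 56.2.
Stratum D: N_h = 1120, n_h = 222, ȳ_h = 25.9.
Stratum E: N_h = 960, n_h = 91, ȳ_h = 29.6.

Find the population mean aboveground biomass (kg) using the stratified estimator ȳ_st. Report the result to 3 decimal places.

ȳ_st ≈ 32.667

N = Σ N_h = 4920. Stratum weights W_h = N_h/N.
ȳ_st = (1120·12.8 + 720·45.5 + 1000·56.2 + 1120·25.9 + 960·29.6) / 4920 = 32.66667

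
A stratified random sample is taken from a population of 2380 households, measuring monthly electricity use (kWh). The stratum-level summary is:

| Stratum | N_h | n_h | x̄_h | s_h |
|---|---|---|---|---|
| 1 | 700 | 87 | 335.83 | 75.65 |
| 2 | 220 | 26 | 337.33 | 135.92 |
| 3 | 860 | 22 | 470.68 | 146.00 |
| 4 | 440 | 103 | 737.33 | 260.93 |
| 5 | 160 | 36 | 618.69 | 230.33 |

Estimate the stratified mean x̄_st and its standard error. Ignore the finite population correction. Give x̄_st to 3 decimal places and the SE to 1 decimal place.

x̄_st ≈ 477.939, SE ≈ 12.9

x̄_st = Σ W_h x̄_h = (700·335.83 + 220·337.33 + 860·470.68 + 440·737.33 + 160·618.69)/2380 = 477.93866
V̂(x̄_st) = Σ W_h² s_h²/n_h, with W_h = N_h/N and N = 2380:
  stratum 1: (700/2380)²·75.65²/87 = 5.69037
  stratum 2: (220/2380)²·135.92²/26 = 6.07134
  stratum 3: (860/2380)²·146.00²/22 = 126.51
  stratum 4: (440/2380)²·260.93²/103 = 22.5924
  stratum 5: (160/2380)²·230.33²/36 = 6.66016
V̂(x̄_st) = 167.525
SE(x̄_st) = √167.525 = 12.9431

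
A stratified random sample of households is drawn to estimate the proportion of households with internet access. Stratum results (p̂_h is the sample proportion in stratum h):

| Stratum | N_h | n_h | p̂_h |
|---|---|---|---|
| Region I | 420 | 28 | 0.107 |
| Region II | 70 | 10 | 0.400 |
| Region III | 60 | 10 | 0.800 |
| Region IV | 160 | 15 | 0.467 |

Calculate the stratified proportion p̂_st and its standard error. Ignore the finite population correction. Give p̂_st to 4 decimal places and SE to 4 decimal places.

N = 710; stratum weights W_h = N_h/N.
p̂_st = Σ W_h p̂_h = (420·0.107 + 70·0.400 + 60·0.800 + 160·0.467)/710 = 0.27558
V̂(p̂_st) = Σ W_h² p̂_h(1−p̂_h)/(n_h−1):
  stratum Region I: (420/710)²·0.107·0.893/27 = 0.00123838
  stratum Region II: (70/710)²·0.400·0.600/9 = 0.000259208
  stratum Region III: (60/710)²·0.800·0.200/9 = 0.000126959
  stratum Region IV: (160/710)²·0.467·0.533/14 = 0.000902899
V̂(p̂_st) = 0.00252744; SE = √V̂ = 0.0502737

p̂_st ≈ 0.2756, SE ≈ 0.0503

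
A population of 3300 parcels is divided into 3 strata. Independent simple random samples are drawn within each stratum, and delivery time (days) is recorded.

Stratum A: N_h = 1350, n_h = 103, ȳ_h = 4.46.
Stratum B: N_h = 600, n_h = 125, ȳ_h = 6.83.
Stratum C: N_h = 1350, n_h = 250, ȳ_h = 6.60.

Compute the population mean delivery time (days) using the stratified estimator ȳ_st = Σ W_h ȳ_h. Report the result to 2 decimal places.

N = Σ N_h = 3300. Stratum weights W_h = N_h/N.
ȳ_st = (1350·4.46 + 600·6.83 + 1350·6.60) / 3300 = 5.7664

ȳ_st ≈ 5.77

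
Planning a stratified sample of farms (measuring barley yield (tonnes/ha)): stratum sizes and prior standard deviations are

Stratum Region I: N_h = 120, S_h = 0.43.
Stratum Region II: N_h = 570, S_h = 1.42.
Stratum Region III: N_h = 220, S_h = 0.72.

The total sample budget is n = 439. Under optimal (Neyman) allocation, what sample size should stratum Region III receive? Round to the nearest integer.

Neyman allocation: n_h = n · N_h S_h / Σ N_i S_i, with n = 439.
  stratum Region I: N_h·S_h = 120·0.43 = 51.60
  stratum Region II: N_h·S_h = 570·1.42 = 809.40
  stratum Region III: N_h·S_h = 220·0.72 = 158.40
Σ N_h S_h = 1019.40
n for stratum Region III = 439·158.40/1019.40 = 68.214 → 68

68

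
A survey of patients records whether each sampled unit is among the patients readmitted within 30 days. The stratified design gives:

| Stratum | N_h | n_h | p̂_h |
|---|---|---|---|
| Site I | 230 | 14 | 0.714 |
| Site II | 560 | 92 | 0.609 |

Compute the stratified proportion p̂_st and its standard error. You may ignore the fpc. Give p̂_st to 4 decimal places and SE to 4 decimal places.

p̂_st ≈ 0.6396, SE ≈ 0.0514

N = 790; stratum weights W_h = N_h/N.
p̂_st = Σ W_h p̂_h = (230·0.714 + 560·0.609)/790 = 0.63957
V̂(p̂_st) = Σ W_h² p̂_h(1−p̂_h)/(n_h−1):
  stratum Site I: (230/790)²·0.714·0.286/13 = 0.00133144
  stratum Site II: (560/790)²·0.609·0.391/91 = 0.00131484
V̂(p̂_st) = 0.00264629; SE = √V̂ = 0.0514421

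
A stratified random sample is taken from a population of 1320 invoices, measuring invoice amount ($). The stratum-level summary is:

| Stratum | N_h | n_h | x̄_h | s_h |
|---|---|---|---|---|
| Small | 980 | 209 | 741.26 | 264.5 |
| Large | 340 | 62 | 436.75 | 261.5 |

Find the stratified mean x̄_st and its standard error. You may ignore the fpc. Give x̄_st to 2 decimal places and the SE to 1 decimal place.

x̄_st = Σ W_h x̄_h = (980·741.26 + 340·436.75)/1320 = 662.82561
V̂(x̄_st) = Σ W_h² s_h²/n_h, with W_h = N_h/N and N = 1320:
  stratum Small: (980/1320)²·264.5²/209 = 184.506
  stratum Large: (340/1320)²·261.5²/62 = 73.1748
V̂(x̄_st) = 257.68
SE(x̄_st) = √257.68 = 16.0524

x̄_st ≈ 662.83, SE ≈ 16.1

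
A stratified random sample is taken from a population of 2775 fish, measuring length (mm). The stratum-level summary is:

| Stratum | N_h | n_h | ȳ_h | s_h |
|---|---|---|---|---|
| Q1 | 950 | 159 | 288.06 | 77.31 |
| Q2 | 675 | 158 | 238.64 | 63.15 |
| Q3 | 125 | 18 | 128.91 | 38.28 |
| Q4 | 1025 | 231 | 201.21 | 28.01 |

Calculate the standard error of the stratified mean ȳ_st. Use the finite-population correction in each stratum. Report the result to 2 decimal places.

SE(ȳ_st) ≈ 2.30

V̂(ȳ_st) = Σ W_h² (1 − n_h/N_h) s_h²/n_h, with W_h = N_h/N and N = 2775:
  stratum Q1: (950/2775)²·(1 − 159/950)·77.31²/159 = 3.66816
  stratum Q2: (675/2775)²·(1 − 158/675)·63.15²/158 = 1.14382
  stratum Q3: (125/2775)²·(1 − 18/125)·38.28²/18 = 0.141397
  stratum Q4: (1025/2775)²·(1 − 231/1025)·28.01²/231 = 0.358949
V̂(ȳ_st) = 5.31233
SE(ȳ_st) = √5.31233 = 2.30485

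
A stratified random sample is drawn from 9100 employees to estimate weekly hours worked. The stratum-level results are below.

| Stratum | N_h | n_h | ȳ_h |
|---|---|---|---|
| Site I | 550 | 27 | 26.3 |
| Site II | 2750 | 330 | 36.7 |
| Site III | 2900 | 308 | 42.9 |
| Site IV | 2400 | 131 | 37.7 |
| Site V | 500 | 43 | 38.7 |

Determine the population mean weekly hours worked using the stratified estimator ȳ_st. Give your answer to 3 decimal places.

ȳ_st ≈ 38.421

N = Σ N_h = 9100. Stratum weights W_h = N_h/N.
ȳ_st = (550·26.3 + 2750·36.7 + 2900·42.9 + 2400·37.7 + 500·38.7) / 9100 = 38.42088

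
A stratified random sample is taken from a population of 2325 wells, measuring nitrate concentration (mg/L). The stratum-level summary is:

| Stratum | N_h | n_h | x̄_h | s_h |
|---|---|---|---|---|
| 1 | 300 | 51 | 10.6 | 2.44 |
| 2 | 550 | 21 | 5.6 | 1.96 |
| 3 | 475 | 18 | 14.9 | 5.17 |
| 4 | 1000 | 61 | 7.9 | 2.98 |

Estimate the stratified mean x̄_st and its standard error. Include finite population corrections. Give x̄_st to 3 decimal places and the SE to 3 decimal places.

x̄_st ≈ 9.134, SE ≈ 0.310

x̄_st = Σ W_h x̄_h = (300·10.6 + 550·5.6 + 475·14.9 + 1000·7.9)/2325 = 9.13441
V̂(x̄_st) = Σ W_h² (1 − n_h/N_h) s_h²/n_h, with W_h = N_h/N and N = 2325:
  stratum 1: (300/2325)²·(1 − 51/300)·2.44²/51 = 0.00161318
  stratum 2: (550/2325)²·(1 − 21/550)·1.96²/21 = 0.00984612
  stratum 3: (475/2325)²·(1 − 18/475)·5.17²/18 = 0.0596311
  stratum 4: (1000/2325)²·(1 − 61/1000)·2.98²/61 = 0.0252885
V̂(x̄_st) = 0.0963788
SE(x̄_st) = √0.0963788 = 0.310449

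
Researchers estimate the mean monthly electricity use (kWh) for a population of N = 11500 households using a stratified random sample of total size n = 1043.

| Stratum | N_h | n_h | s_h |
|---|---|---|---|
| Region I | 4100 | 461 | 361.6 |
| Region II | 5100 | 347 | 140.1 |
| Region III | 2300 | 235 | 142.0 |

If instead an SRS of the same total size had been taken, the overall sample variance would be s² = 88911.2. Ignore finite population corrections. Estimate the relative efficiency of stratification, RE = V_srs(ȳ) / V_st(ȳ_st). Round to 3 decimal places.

RE ≈ 1.684

V̂(ȳ_st) = Σ W_h² s_h²/n_h, with W_h = N_h/N and N = 11500:
  stratum Region I: (4100/11500)²·361.6²/461 = 36.0519
  stratum Region II: (5100/11500)²·140.1²/347 = 11.1248
  stratum Region III: (2300/11500)²·142.0²/235 = 3.43217
V_st = 50.6088
V_srs = s²/n = 88911.2/1043 = 85.2456
Relative efficiency = V_srs / V_st = 85.2456/50.6088 = 1.6844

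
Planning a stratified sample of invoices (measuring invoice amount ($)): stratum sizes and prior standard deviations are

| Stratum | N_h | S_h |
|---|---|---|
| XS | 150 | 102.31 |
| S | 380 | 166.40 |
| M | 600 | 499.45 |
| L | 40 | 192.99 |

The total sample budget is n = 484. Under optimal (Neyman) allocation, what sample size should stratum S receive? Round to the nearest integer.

Neyman allocation: n_h = n · N_h S_h / Σ N_i S_i, with n = 484.
  stratum XS: N_h·S_h = 150·102.31 = 15346.50
  stratum S: N_h·S_h = 380·166.40 = 63232.00
  stratum M: N_h·S_h = 600·499.45 = 299670.00
  stratum L: N_h·S_h = 40·192.99 = 7719.60
Σ N_h S_h = 385968.10
n for stratum S = 484·63232.00/385968.10 = 79.292 → 79

79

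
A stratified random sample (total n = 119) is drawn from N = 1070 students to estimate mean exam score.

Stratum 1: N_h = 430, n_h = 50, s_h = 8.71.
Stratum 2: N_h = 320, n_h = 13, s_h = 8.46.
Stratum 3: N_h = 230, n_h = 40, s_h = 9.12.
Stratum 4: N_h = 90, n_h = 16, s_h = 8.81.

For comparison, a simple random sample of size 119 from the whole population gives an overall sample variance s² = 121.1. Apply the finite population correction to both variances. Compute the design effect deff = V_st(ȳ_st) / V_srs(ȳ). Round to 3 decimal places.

V̂(ȳ_st) = Σ W_h² (1 − n_h/N_h) s_h²/n_h, with W_h = N_h/N and N = 1070:
  stratum 1: (430/1070)²·(1 − 50/430)·8.71²/50 = 0.216546
  stratum 2: (320/1070)²·(1 − 13/320)·8.46²/13 = 0.472409
  stratum 3: (230/1070)²·(1 − 40/230)·9.12²/40 = 0.0793677
  stratum 4: (90/1070)²·(1 − 16/90)·8.81²/16 = 0.0282188
V_st = 0.796542
V_srs = (1 − 119/1070)·121.1/119 = 0.904469
deff = V_st / V_srs = 0.796542/0.904469 = 0.8807

deff ≈ 0.881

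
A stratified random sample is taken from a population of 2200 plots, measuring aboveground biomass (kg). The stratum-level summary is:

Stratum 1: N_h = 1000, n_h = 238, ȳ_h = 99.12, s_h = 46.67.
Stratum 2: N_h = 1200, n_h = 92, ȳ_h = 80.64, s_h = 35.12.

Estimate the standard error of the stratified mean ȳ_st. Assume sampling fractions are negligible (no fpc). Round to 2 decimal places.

V̂(ȳ_st) = Σ W_h² s_h²/n_h, with W_h = N_h/N and N = 2200:
  stratum 1: (1000/2200)²·46.67²/238 = 1.89083
  stratum 2: (1200/2200)²·35.12²/92 = 3.98876
V̂(ȳ_st) = 5.8796
SE(ȳ_st) = √5.8796 = 2.42479

SE(ȳ_st) ≈ 2.42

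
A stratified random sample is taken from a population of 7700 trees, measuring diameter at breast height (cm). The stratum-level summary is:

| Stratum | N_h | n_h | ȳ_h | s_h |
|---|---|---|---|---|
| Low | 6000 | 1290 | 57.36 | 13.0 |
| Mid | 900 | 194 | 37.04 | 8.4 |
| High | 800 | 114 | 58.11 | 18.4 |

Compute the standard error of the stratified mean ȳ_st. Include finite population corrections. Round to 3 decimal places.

V̂(ȳ_st) = Σ W_h² (1 − n_h/N_h) s_h²/n_h, with W_h = N_h/N and N = 7700:
  stratum Low: (6000/7700)²·(1 − 1290/6000)·13.0²/1290 = 0.0624436
  stratum Mid: (900/7700)²·(1 − 194/900)·8.4²/194 = 0.00389783
  stratum High: (800/7700)²·(1 − 114/800)·18.4²/114 = 0.0274893
V̂(ȳ_st) = 0.0938307
SE(ȳ_st) = √0.0938307 = 0.306318

SE(ȳ_st) ≈ 0.306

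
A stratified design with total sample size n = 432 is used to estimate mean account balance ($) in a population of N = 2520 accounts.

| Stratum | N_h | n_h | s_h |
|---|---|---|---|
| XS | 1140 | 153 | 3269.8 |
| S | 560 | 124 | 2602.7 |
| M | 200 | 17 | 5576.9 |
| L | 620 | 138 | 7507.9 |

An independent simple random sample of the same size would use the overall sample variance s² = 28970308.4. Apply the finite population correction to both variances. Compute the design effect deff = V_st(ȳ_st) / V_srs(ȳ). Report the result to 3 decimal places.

deff ≈ 0.796

V̂(ȳ_st) = Σ W_h² (1 − n_h/N_h) s_h²/n_h, with W_h = N_h/N and N = 2520:
  stratum XS: (1140/2520)²·(1 − 153/1140)·3269.8²/153 = 12381.5
  stratum S: (560/2520)²·(1 − 124/560)·2602.7²/124 = 2100.39
  stratum M: (200/2520)²·(1 − 17/200)·5576.9²/17 = 10544.3
  stratum L: (620/2520)²·(1 − 138/620)·7507.9²/138 = 19221.9
V_st = 44248
V_srs = (1 − 432/2520)·28970308.4/432 = 55564.7
deff = V_st / V_srs = 44248/55564.7 = 0.7963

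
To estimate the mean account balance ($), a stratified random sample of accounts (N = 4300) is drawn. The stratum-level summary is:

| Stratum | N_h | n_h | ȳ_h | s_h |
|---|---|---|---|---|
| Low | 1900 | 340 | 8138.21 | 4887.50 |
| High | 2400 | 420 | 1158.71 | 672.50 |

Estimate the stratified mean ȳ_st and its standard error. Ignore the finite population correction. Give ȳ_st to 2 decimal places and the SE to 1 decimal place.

ȳ_st ≈ 4242.68, SE ≈ 118.5

ȳ_st = Σ W_h ȳ_h = (1900·8138.21 + 2400·1158.71)/4300 = 4242.67512
V̂(ȳ_st) = Σ W_h² s_h²/n_h, with W_h = N_h/N and N = 4300:
  stratum Low: (1900/4300)²·4887.50²/340 = 13717.2
  stratum High: (2400/4300)²·672.50²/420 = 335.445
V̂(ȳ_st) = 14052.6
SE(ȳ_st) = √14052.6 = 118.544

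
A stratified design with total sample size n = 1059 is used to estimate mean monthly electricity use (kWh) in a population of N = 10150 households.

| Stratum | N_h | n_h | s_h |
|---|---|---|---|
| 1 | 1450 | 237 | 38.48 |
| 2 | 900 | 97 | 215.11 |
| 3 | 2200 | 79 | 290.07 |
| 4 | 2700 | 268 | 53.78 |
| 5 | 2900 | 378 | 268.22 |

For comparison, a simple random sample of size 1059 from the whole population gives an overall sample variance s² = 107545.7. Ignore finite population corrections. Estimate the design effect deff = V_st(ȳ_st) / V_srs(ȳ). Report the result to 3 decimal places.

deff ≈ 0.691

V̂(ȳ_st) = Σ W_h² s_h²/n_h, with W_h = N_h/N and N = 10150:
  stratum 1: (1450/10150)²·38.48²/237 = 0.127505
  stratum 2: (900/10150)²·215.11²/97 = 3.75061
  stratum 3: (2200/10150)²·290.07²/79 = 50.0371
  stratum 4: (2700/10150)²·53.78²/268 = 0.763664
  stratum 5: (2900/10150)²·268.22²/378 = 15.5365
V_st = 70.2154
V_srs = s²/n = 107545.7/1059 = 101.554
deff = V_st / V_srs = 70.2154/101.554 = 0.6914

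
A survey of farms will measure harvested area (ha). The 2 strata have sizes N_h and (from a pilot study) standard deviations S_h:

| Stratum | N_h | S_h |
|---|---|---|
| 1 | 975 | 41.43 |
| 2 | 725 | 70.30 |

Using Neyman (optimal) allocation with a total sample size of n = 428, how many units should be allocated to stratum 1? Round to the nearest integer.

Neyman allocation: n_h = n · N_h S_h / Σ N_i S_i, with n = 428.
  stratum 1: N_h·S_h = 975·41.43 = 40394.25
  stratum 2: N_h·S_h = 725·70.30 = 50967.50
Σ N_h S_h = 91361.75
n for stratum 1 = 428·40394.25/91361.75 = 189.234 → 189

189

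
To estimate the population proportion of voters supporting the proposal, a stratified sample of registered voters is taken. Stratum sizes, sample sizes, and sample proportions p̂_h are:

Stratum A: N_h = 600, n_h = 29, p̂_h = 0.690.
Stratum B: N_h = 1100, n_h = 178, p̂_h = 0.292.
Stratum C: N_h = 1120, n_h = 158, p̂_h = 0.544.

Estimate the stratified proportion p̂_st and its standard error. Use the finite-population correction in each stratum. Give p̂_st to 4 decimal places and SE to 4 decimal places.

p̂_st ≈ 0.4768, SE ≈ 0.0263

N = 2820; stratum weights W_h = N_h/N.
p̂_st = Σ W_h p̂_h = (600·0.690 + 1100·0.292 + 1120·0.544)/2820 = 0.47677
V̂(p̂_st) = Σ W_h² (1 − n_h/N_h) p̂_h(1−p̂_h)/(n_h−1):
  stratum A: (600/2820)²·(1 − 29/600)·0.690·0.310/28 = 0.000329111
  stratum B: (1100/2820)²·(1 − 178/1100)·0.292·0.708/177 = 0.00014896
  stratum C: (1120/2820)²·(1 − 158/1120)·0.544·0.456/157 = 0.000214072
V̂(p̂_st) = 0.000692142; SE = √V̂ = 0.0263086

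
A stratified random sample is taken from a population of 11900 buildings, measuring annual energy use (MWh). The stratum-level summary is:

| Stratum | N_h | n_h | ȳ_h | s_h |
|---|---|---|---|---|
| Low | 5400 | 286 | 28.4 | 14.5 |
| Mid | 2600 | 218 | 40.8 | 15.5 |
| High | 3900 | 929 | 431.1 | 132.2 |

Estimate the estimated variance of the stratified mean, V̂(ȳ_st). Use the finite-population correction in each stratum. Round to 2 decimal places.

V̂(ȳ_st) = Σ W_h² (1 − n_h/N_h) s_h²/n_h, with W_h = N_h/N and N = 11900:
  stratum Low: (5400/11900)²·(1 − 286/5400)·14.5²/286 = 0.143361
  stratum Mid: (2600/11900)²·(1 − 218/2600)·15.5²/218 = 0.0481979
  stratum High: (3900/11900)²·(1 − 929/3900)·132.2²/929 = 1.53929
V̂(ȳ_st) = 1.73085

V̂(ȳ_st) ≈ 1.73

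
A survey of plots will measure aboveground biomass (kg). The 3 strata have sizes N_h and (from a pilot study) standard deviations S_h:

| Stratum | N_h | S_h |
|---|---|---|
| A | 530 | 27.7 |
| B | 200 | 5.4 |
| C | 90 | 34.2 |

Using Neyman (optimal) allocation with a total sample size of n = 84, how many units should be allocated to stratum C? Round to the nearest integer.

Neyman allocation: n_h = n · N_h S_h / Σ N_i S_i, with n = 84.
  stratum A: N_h·S_h = 530·27.7 = 14681.00
  stratum B: N_h·S_h = 200·5.4 = 1080.00
  stratum C: N_h·S_h = 90·34.2 = 3078.00
Σ N_h S_h = 18839.00
n for stratum C = 84·3078.00/18839.00 = 13.724 → 14

14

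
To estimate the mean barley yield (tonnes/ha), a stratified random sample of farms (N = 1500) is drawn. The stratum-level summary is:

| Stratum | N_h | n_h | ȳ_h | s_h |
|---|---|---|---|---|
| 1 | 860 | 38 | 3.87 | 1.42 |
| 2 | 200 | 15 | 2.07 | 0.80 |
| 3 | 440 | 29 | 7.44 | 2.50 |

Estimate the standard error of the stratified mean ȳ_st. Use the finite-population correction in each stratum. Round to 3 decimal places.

V̂(ȳ_st) = Σ W_h² (1 − n_h/N_h) s_h²/n_h, with W_h = N_h/N and N = 1500:
  stratum 1: (860/1500)²·(1 − 38/860)·1.42²/38 = 0.0166717
  stratum 2: (200/1500)²·(1 − 15/200)·0.80²/15 = 0.00070163
  stratum 3: (440/1500)²·(1 − 29/440)·2.50²/29 = 0.0173218
V̂(ȳ_st) = 0.0346952
SE(ȳ_st) = √0.0346952 = 0.186266

SE(ȳ_st) ≈ 0.186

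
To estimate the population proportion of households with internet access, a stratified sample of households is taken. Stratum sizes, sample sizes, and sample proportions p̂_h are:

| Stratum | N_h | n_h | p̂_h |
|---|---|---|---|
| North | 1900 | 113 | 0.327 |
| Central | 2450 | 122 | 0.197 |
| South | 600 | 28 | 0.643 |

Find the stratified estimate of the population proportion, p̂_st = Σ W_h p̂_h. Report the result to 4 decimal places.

p̂_st ≈ 0.3010

N = 4950; stratum weights W_h = N_h/N.
p̂_st = Σ W_h p̂_h = (1900·0.327 + 2450·0.197 + 600·0.643)/4950 = 0.30096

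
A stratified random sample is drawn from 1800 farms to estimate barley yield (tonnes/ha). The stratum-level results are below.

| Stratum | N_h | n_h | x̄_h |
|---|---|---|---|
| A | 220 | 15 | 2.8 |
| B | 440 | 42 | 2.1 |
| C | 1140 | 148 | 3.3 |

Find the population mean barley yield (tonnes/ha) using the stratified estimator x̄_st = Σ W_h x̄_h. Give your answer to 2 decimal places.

N = Σ N_h = 1800. Stratum weights W_h = N_h/N.
x̄_st = (220·2.8 + 440·2.1 + 1140·3.3) / 1800 = 2.9456

x̄_st ≈ 2.95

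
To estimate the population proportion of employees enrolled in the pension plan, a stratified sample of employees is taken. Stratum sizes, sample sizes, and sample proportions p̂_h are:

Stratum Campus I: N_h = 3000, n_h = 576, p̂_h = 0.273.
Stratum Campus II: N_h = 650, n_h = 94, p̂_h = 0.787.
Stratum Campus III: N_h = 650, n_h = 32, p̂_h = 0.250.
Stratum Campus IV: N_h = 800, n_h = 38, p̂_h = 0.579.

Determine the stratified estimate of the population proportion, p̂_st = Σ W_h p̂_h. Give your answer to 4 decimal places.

N = 5100; stratum weights W_h = N_h/N.
p̂_st = Σ W_h p̂_h = (3000·0.273 + 650·0.787 + 650·0.250 + 800·0.579)/5100 = 0.38358

p̂_st ≈ 0.3836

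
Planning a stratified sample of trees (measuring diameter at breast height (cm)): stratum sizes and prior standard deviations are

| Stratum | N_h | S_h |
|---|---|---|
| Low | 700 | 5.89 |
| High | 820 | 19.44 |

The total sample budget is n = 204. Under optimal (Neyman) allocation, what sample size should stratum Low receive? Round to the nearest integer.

Neyman allocation: n_h = n · N_h S_h / Σ N_i S_i, with n = 204.
  stratum Low: N_h·S_h = 700·5.89 = 4123.00
  stratum High: N_h·S_h = 820·19.44 = 15940.80
Σ N_h S_h = 20063.80
n for stratum Low = 204·4123.00/20063.80 = 41.921 → 42

42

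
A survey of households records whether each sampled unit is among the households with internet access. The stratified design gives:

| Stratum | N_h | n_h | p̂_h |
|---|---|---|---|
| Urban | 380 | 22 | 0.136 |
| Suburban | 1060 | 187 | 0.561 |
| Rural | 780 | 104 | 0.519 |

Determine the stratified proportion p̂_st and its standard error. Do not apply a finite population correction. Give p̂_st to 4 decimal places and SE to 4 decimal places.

N = 2220; stratum weights W_h = N_h/N.
p̂_st = Σ W_h p̂_h = (380·0.136 + 1060·0.561 + 780·0.519)/2220 = 0.47350
V̂(p̂_st) = Σ W_h² p̂_h(1−p̂_h)/(n_h−1):
  stratum Urban: (380/2220)²·0.136·0.864/21 = 0.000163944
  stratum Suburban: (1060/2220)²·0.561·0.439/186 = 0.00030187
  stratum Rural: (780/2220)²·0.519·0.481/103 = 0.000299198
V̂(p̂_st) = 0.000765012; SE = √V̂ = 0.0276588

p̂_st ≈ 0.4735, SE ≈ 0.0277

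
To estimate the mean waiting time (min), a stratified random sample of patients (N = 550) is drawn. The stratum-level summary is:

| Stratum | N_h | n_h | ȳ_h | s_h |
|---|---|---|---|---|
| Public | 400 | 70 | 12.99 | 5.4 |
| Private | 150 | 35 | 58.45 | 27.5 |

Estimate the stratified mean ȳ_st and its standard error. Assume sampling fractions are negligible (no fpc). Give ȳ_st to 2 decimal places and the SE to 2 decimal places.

ȳ_st = Σ W_h ȳ_h = (400·12.99 + 150·58.45)/550 = 25.38818
V̂(ȳ_st) = Σ W_h² s_h²/n_h, with W_h = N_h/N and N = 550:
  stratum Public: (400/550)²·5.4²/70 = 0.220335
  stratum Private: (150/550)²·27.5²/35 = 1.60714
V̂(ȳ_st) = 1.82748
SE(ȳ_st) = √1.82748 = 1.35184

ȳ_st ≈ 25.39, SE ≈ 1.35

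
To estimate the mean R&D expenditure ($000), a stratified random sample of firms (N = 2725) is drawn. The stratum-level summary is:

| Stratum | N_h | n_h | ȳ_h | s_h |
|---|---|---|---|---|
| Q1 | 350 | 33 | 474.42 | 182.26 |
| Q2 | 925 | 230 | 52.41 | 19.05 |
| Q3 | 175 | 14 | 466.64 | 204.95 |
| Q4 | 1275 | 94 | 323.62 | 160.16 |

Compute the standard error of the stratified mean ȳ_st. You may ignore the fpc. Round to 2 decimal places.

V̂(ȳ_st) = Σ W_h² s_h²/n_h, with W_h = N_h/N and N = 2725:
  stratum Q1: (350/2725)²·182.26²/33 = 16.6063
  stratum Q2: (925/2725)²·19.05²/230 = 0.181808
  stratum Q3: (175/2725)²·204.95²/14 = 12.374
  stratum Q4: (1275/2725)²·160.16²/94 = 59.7403
V̂(ȳ_st) = 88.9024
SE(ȳ_st) = √88.9024 = 9.42881

SE(ȳ_st) ≈ 9.43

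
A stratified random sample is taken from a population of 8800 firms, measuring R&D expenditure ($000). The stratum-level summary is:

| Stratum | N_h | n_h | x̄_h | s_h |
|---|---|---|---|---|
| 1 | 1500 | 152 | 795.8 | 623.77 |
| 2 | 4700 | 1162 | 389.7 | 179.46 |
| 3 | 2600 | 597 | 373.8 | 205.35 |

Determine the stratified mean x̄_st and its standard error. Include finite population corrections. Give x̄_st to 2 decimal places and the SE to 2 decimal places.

x̄_st ≈ 454.22, SE ≈ 8.81

x̄_st = Σ W_h x̄_h = (1500·795.8 + 4700·389.7 + 2600·373.8)/8800 = 454.22386
V̂(x̄_st) = Σ W_h² (1 − n_h/N_h) s_h²/n_h, with W_h = N_h/N and N = 8800:
  stratum 1: (1500/8800)²·(1 − 152/1500)·623.77²/152 = 66.8377
  stratum 2: (4700/8800)²·(1 − 1162/4700)·179.46²/1162 = 5.95141
  stratum 3: (2600/8800)²·(1 − 597/2600)·205.35²/597 = 4.75011
V̂(x̄_st) = 77.5392
SE(x̄_st) = √77.5392 = 8.80563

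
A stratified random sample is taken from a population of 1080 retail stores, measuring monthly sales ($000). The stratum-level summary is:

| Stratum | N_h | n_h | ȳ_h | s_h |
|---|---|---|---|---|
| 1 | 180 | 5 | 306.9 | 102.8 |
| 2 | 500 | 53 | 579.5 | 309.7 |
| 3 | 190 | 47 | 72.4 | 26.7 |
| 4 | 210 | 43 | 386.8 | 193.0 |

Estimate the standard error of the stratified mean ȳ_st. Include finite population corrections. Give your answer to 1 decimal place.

SE(ȳ_st) ≈ 20.7

V̂(ȳ_st) = Σ W_h² (1 − n_h/N_h) s_h²/n_h, with W_h = N_h/N and N = 1080:
  stratum 1: (180/1080)²·(1 − 5/180)·102.8²/5 = 57.0794
  stratum 2: (500/1080)²·(1 − 53/500)·309.7²/53 = 346.766
  stratum 3: (190/1080)²·(1 − 47/190)·26.7²/47 = 0.353319
  stratum 4: (210/1080)²·(1 − 43/210)·193.0²/43 = 26.0456
V̂(ȳ_st) = 430.244
SE(ȳ_st) = √430.244 = 20.7423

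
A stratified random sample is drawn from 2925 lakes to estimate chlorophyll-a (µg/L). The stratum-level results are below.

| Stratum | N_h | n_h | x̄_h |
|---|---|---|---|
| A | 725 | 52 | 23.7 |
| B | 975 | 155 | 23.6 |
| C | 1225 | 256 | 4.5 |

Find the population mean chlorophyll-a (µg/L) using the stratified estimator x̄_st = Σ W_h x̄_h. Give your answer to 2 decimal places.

N = Σ N_h = 2925. Stratum weights W_h = N_h/N.
x̄_st = (725·23.7 + 975·23.6 + 1225·4.5) / 2925 = 15.6256

x̄_st ≈ 15.63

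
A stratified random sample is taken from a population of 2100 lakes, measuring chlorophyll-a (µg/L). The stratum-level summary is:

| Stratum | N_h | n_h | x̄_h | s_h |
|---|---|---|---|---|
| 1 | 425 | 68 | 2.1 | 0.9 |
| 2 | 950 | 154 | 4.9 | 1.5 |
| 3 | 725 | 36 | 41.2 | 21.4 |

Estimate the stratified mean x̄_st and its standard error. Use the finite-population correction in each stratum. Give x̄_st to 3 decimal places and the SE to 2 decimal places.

x̄_st = Σ W_h x̄_h = (425·2.1 + 950·4.9 + 725·41.2)/2100 = 16.86548
V̂(x̄_st) = Σ W_h² (1 − n_h/N_h) s_h²/n_h, with W_h = N_h/N and N = 2100:
  stratum 1: (425/2100)²·(1 − 68/425)·0.9²/68 = 0.000409821
  stratum 2: (950/2100)²·(1 − 154/950)·1.5²/154 = 0.0025053
  stratum 3: (725/2100)²·(1 − 36/725)·21.4²/36 = 1.44093
V̂(x̄_st) = 1.44385
SE(x̄_st) = √1.44385 = 1.2016

x̄_st ≈ 16.865, SE ≈ 1.20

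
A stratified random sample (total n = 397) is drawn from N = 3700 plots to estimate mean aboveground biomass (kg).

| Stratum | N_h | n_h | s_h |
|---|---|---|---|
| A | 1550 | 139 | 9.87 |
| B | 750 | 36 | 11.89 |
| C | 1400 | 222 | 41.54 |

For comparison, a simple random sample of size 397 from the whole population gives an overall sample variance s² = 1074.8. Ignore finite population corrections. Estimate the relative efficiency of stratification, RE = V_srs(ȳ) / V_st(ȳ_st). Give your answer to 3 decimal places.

V̂(ȳ_st) = Σ W_h² s_h²/n_h, with W_h = N_h/N and N = 3700:
  stratum A: (1550/3700)²·9.87²/139 = 0.122993
  stratum B: (750/3700)²·11.89²/36 = 0.161354
  stratum C: (1400/3700)²·41.54²/222 = 1.11284
V_st = 1.39719
V_srs = s²/n = 1074.8/397 = 2.7073
Relative efficiency = V_srs / V_st = 2.7073/1.39719 = 1.9377

RE ≈ 1.938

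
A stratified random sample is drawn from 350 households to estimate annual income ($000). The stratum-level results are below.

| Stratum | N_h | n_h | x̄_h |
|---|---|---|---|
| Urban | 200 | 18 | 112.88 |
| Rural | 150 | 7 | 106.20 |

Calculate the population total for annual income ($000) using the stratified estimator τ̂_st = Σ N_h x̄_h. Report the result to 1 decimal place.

τ̂_st ≈ 38506.0

τ̂_st = Σ N_h x̄_h = 200·112.88 + 150·106.20 = 38506.0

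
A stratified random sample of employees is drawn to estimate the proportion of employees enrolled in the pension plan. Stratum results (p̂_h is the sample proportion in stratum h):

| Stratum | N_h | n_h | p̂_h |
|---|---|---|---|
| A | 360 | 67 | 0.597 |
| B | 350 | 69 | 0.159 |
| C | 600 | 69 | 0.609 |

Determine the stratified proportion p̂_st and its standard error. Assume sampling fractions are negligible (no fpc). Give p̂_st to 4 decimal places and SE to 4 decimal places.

N = 1310; stratum weights W_h = N_h/N.
p̂_st = Σ W_h p̂_h = (360·0.597 + 350·0.159 + 600·0.609)/1310 = 0.48547
V̂(p̂_st) = Σ W_h² p̂_h(1−p̂_h)/(n_h−1):
  stratum A: (360/1310)²·0.597·0.403/66 = 0.000275295
  stratum B: (350/1310)²·0.159·0.841/68 = 0.000140371
  stratum C: (600/1310)²·0.609·0.391/68 = 0.00073459
V̂(p̂_st) = 0.00115026; SE = √V̂ = 0.0339154

p̂_st ≈ 0.4855, SE ≈ 0.0339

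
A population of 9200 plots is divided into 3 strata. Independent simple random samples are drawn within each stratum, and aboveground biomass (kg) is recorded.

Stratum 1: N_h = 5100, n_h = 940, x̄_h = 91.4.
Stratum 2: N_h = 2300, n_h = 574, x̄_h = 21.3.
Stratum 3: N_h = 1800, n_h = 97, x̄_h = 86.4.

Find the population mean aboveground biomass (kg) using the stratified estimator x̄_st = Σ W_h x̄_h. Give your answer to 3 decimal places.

N = Σ N_h = 9200. Stratum weights W_h = N_h/N.
x̄_st = (5100·91.4 + 2300·21.3 + 1800·86.4) / 9200 = 72.89674

x̄_st ≈ 72.897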